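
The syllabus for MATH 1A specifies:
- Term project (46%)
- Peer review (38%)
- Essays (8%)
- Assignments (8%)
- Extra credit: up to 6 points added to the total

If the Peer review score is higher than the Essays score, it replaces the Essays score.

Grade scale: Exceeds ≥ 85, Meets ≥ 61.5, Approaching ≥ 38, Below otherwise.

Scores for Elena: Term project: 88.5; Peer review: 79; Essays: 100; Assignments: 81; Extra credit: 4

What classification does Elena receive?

Exceeds

Peer review (79) ≤ Essays (100), so Essays stays at 100.
Weighted total:
  Term project 88.5 × 0.46 = 40.71
  Peer review 79 × 0.38 = 30.02
  Essays 100 × 0.08 = 8
  Assignments 81 × 0.08 = 6.48
Sum = 85.21
Extra credit: 85.21 + 4 = 89.21
89.21 ≥ 85 → Exceeds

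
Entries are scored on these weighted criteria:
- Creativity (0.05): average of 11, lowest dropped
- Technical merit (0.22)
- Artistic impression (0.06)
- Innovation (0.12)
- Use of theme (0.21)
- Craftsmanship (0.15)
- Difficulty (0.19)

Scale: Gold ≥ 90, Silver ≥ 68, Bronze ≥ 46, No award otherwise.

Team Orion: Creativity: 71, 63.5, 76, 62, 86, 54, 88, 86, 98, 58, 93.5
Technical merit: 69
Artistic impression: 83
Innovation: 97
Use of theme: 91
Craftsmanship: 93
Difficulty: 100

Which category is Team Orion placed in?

Creativity: drop 54 → average of remaining 10 = 782/10 = 78.2
Weighted total:
  Creativity 78.2 × 0.05 = 3.91
  Technical merit 69 × 0.22 = 15.18
  Artistic impression 83 × 0.06 = 4.98
  Innovation 97 × 0.12 = 11.64
  Use of theme 91 × 0.21 = 19.11
  Craftsmanship 93 × 0.15 = 13.95
  Difficulty 100 × 0.19 = 19
Sum = 87.77
87.77 is ≥ 68 and < 90 → Silver

Silver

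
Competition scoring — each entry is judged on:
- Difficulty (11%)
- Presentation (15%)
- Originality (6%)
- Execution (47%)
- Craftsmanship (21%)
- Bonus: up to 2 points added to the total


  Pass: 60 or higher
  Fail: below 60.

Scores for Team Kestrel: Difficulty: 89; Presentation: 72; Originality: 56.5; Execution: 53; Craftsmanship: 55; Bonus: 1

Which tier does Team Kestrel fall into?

Pass

Weighted total:
  Difficulty 89 × 0.11 = 9.79
  Presentation 72 × 0.15 = 10.8
  Originality 56.5 × 0.06 = 3.39
  Execution 53 × 0.47 = 24.91
  Craftsmanship 55 × 0.21 = 11.55
Sum = 60.44
Bonus: 60.44 + 1 = 61.44
61.44 ≥ 60 → Pass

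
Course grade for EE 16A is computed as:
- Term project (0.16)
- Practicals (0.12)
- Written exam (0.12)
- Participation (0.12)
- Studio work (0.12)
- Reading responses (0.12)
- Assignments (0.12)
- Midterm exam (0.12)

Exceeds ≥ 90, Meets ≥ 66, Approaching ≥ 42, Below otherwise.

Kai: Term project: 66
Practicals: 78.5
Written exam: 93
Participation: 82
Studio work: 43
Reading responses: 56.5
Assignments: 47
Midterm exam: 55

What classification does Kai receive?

Approaching

Weighted total:
  Term project 66 × 0.16 = 10.56
  Practicals 78.5 × 0.12 = 9.42
  Written exam 93 × 0.12 = 11.16
  Participation 82 × 0.12 = 9.84
  Studio work 43 × 0.12 = 5.16
  Reading responses 56.5 × 0.12 = 6.78
  Assignments 47 × 0.12 = 5.64
  Midterm exam 55 × 0.12 = 6.6
Sum = 65.16
65.16 is ≥ 42 and < 66 → Approaching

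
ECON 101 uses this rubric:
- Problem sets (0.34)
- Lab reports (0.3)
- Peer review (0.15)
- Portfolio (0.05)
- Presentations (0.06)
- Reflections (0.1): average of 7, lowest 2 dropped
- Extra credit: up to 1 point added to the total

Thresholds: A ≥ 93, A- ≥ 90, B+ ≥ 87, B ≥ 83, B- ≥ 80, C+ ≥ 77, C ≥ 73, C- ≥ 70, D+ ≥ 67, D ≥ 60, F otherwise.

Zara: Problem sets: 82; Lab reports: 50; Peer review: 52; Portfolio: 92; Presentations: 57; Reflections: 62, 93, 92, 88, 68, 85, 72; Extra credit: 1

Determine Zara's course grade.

D+

Reflections: drop 62, 68 → average of remaining 5 = 430/5 = 86
Weighted total:
  Problem sets 82 × 0.34 = 27.88
  Lab reports 50 × 0.3 = 15
  Peer review 52 × 0.15 = 7.8
  Portfolio 92 × 0.05 = 4.6
  Presentations 57 × 0.06 = 3.42
  Reflections 86 × 0.1 = 8.6
Sum = 67.3
Extra credit: 67.3 + 1 = 68.3
68.3 is ≥ 67 and < 70 → D+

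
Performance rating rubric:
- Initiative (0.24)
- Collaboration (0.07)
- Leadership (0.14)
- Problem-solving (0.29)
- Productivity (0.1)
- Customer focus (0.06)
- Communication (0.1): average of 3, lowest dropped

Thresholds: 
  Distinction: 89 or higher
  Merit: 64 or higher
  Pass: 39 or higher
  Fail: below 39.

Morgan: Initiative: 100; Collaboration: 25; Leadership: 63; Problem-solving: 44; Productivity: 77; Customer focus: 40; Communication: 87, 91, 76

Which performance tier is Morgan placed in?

Merit

Communication: drop 76 → average of remaining 2 = 178/2 = 89
Weighted total:
  Initiative 100 × 0.24 = 24
  Collaboration 25 × 0.07 = 1.75
  Leadership 63 × 0.14 = 8.82
  Problem-solving 44 × 0.29 = 12.76
  Productivity 77 × 0.1 = 7.7
  Customer focus 40 × 0.06 = 2.4
  Communication 89 × 0.1 = 8.9
Sum = 66.33
66.33 is ≥ 64 and < 89 → Merit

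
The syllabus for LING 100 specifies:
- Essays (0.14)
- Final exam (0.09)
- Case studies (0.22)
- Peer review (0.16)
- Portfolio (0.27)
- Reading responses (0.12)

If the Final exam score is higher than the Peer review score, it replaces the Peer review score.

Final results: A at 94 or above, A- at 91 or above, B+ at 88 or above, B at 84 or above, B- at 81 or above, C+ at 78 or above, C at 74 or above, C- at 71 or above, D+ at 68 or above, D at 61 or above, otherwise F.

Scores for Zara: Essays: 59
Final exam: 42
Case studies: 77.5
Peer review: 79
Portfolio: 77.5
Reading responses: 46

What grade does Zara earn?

D+

Final exam (42) ≤ Peer review (79), so Peer review stays at 79.
Weighted total:
  Essays 59 × 0.14 = 8.26
  Final exam 42 × 0.09 = 3.78
  Case studies 77.5 × 0.22 = 17.05
  Peer review 79 × 0.16 = 12.64
  Portfolio 77.5 × 0.27 = 20.925
  Reading responses 46 × 0.12 = 5.52
Sum = 68.175
68.175 is ≥ 68 and < 71 → D+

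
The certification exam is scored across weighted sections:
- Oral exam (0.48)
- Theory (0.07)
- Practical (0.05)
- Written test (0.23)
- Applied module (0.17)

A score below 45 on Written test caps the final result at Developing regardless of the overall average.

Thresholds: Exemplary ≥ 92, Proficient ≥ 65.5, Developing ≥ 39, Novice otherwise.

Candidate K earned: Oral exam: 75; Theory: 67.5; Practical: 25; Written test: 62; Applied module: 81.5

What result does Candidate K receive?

Proficient

Written test score 62 ≥ 45: minimum met.
Weighted total:
  Oral exam 75 × 0.48 = 36
  Theory 67.5 × 0.07 = 4.725
  Practical 25 × 0.05 = 1.25
  Written test 62 × 0.23 = 14.26
  Applied module 81.5 × 0.17 = 13.855
Sum = 70.09
70.09 is ≥ 65.5 and < 92 → Proficient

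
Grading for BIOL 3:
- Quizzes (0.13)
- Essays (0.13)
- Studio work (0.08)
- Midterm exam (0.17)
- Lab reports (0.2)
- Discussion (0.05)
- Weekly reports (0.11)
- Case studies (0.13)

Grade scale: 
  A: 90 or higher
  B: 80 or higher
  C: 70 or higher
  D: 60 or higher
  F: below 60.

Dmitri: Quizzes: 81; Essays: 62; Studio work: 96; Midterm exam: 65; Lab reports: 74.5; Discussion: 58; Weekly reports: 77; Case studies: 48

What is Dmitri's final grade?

Weighted total:
  Quizzes 81 × 0.13 = 10.53
  Essays 62 × 0.13 = 8.06
  Studio work 96 × 0.08 = 7.68
  Midterm exam 65 × 0.17 = 11.05
  Lab reports 74.5 × 0.2 = 14.9
  Discussion 58 × 0.05 = 2.9
  Weekly reports 77 × 0.11 = 8.47
  Case studies 48 × 0.13 = 6.24
Sum = 69.83
69.83 is ≥ 60 and < 70 → D

D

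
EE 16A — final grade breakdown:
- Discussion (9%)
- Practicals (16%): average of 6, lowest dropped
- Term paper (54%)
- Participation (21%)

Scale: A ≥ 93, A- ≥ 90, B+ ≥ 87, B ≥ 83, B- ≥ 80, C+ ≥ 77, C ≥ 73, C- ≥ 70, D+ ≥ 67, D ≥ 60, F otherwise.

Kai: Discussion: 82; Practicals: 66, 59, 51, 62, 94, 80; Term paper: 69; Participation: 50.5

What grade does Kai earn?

D

Practicals: drop 51 → average of remaining 5 = 361/5 = 72.2
Weighted total:
  Discussion 82 × 0.09 = 7.38
  Practicals 72.2 × 0.16 = 11.552
  Term paper 69 × 0.54 = 37.26
  Participation 50.5 × 0.21 = 10.605
Sum = 66.797
66.797 is ≥ 60 and < 67 → D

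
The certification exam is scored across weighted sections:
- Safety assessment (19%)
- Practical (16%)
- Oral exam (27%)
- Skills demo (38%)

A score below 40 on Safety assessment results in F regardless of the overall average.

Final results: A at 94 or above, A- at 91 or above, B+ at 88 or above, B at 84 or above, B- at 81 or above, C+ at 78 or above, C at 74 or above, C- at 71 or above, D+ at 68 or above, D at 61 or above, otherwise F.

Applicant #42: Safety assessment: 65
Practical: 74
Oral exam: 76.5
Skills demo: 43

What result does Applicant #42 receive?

D

Safety assessment score 65 ≥ 40: minimum met.
Weighted total:
  Safety assessment 65 × 0.19 = 12.35
  Practical 74 × 0.16 = 11.84
  Oral exam 76.5 × 0.27 = 20.655
  Skills demo 43 × 0.38 = 16.34
Sum = 61.185
61.185 is ≥ 61 and < 68 → D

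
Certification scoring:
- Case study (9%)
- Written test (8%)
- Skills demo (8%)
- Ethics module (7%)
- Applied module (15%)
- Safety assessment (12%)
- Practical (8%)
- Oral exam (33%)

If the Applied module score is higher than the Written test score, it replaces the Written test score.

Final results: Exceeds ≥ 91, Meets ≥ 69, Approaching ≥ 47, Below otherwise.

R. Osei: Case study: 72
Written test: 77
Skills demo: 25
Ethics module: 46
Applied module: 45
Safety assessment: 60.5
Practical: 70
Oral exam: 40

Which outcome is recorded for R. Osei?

Approaching

Applied module (45) ≤ Written test (77), so Written test stays at 77.
Weighted total:
  Case study 72 × 0.09 = 6.48
  Written test 77 × 0.08 = 6.16
  Skills demo 25 × 0.08 = 2
  Ethics module 46 × 0.07 = 3.22
  Applied module 45 × 0.15 = 6.75
  Safety assessment 60.5 × 0.12 = 7.26
  Practical 70 × 0.08 = 5.6
  Oral exam 40 × 0.33 = 13.2
Sum = 50.67
50.67 is ≥ 47 and < 69 → Approaching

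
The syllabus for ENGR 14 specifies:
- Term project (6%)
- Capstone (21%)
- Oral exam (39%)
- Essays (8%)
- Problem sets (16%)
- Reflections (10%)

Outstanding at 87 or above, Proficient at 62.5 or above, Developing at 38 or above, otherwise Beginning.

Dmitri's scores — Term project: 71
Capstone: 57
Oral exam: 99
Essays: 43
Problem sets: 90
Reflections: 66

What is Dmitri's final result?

Weighted total:
  Term project 71 × 0.06 = 4.26
  Capstone 57 × 0.21 = 11.97
  Oral exam 99 × 0.39 = 38.61
  Essays 43 × 0.08 = 3.44
  Problem sets 90 × 0.16 = 14.4
  Reflections 66 × 0.1 = 6.6
Sum = 79.28
79.28 is ≥ 62.5 and < 87 → Proficient

Proficient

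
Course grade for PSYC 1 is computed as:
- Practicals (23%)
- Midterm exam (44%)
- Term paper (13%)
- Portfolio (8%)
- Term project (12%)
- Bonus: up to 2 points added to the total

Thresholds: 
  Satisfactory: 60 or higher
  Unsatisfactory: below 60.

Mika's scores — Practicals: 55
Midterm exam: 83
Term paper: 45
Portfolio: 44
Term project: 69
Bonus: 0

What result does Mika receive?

Weighted total:
  Practicals 55 × 0.23 = 12.65
  Midterm exam 83 × 0.44 = 36.52
  Term paper 45 × 0.13 = 5.85
  Portfolio 44 × 0.08 = 3.52
  Term project 69 × 0.12 = 8.28
Sum = 66.82
Bonus: 66.82 + 0 = 66.82
66.82 ≥ 60 → Satisfactory

Satisfactory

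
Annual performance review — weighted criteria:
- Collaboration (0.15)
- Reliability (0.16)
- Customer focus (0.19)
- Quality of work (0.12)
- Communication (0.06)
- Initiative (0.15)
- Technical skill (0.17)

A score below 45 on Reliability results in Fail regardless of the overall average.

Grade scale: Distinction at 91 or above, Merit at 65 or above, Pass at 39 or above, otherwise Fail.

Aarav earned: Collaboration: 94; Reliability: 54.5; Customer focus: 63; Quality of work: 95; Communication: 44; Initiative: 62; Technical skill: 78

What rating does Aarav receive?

Reliability score 54.5 ≥ 45: minimum met.
Weighted total:
  Collaboration 94 × 0.15 = 14.1
  Reliability 54.5 × 0.16 = 8.72
  Customer focus 63 × 0.19 = 11.97
  Quality of work 95 × 0.12 = 11.4
  Communication 44 × 0.06 = 2.64
  Initiative 62 × 0.15 = 9.3
  Technical skill 78 × 0.17 = 13.26
Sum = 71.39
71.39 is ≥ 65 and < 91 → Merit

Merit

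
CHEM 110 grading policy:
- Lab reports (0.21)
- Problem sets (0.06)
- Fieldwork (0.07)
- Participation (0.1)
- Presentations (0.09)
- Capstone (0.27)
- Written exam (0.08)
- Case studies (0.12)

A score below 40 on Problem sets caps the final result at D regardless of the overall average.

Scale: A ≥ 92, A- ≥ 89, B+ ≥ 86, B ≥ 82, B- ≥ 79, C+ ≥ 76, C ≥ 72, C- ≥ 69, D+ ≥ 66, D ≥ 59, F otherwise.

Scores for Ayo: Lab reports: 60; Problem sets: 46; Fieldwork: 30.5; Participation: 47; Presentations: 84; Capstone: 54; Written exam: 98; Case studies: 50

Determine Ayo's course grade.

F

Problem sets score 46 ≥ 40: minimum met.
Weighted total:
  Lab reports 60 × 0.21 = 12.6
  Problem sets 46 × 0.06 = 2.76
  Fieldwork 30.5 × 0.07 = 2.135
  Participation 47 × 0.1 = 4.7
  Presentations 84 × 0.09 = 7.56
  Capstone 54 × 0.27 = 14.58
  Written exam 98 × 0.08 = 7.84
  Case studies 50 × 0.12 = 6
Sum = 58.175
58.175 < 59 → F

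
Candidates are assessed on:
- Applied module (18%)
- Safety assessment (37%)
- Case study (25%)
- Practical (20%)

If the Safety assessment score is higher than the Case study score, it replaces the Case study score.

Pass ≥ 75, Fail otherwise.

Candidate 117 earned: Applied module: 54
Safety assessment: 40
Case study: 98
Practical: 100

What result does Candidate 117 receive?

Fail

Safety assessment (40) ≤ Case study (98), so Case study stays at 98.
Weighted total:
  Applied module 54 × 0.18 = 9.72
  Safety assessment 40 × 0.37 = 14.8
  Case study 98 × 0.25 = 24.5
  Practical 100 × 0.2 = 20
Sum = 69.02
69.02 < 75 → Fail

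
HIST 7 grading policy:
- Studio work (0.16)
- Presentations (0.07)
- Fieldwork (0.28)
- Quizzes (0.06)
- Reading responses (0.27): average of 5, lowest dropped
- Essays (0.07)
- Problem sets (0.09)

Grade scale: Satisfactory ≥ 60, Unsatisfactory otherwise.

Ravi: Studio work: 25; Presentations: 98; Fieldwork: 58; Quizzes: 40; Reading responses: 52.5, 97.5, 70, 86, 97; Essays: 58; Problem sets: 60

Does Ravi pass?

Reading responses: drop 52.5 → average of remaining 4 = 350.5/4 = 87.625
Weighted total:
  Studio work 25 × 0.16 = 4
  Presentations 98 × 0.07 = 6.86
  Fieldwork 58 × 0.28 = 16.24
  Quizzes 40 × 0.06 = 2.4
  Reading responses 87.625 × 0.27 = 23.65875
  Essays 58 × 0.07 = 4.06
  Problem sets 60 × 0.09 = 5.4
Sum = 62.61875
62.61875 ≥ 60 → Satisfactory

Satisfactory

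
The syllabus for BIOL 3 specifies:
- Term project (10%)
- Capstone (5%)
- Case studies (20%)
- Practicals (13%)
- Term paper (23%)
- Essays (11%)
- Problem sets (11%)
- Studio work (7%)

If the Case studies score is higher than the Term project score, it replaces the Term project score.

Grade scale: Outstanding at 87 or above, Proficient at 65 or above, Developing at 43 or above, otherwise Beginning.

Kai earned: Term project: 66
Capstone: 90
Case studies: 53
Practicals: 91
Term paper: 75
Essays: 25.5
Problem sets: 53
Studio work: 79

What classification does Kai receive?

Developing

Case studies (53) ≤ Term project (66), so Term project stays at 66.
Weighted total:
  Term project 66 × 0.1 = 6.6
  Capstone 90 × 0.05 = 4.5
  Case studies 53 × 0.2 = 10.6
  Practicals 91 × 0.13 = 11.83
  Term paper 75 × 0.23 = 17.25
  Essays 25.5 × 0.11 = 2.805
  Problem sets 53 × 0.11 = 5.83
  Studio work 79 × 0.07 = 5.53
Sum = 64.945
64.945 is ≥ 43 and < 65 → Developing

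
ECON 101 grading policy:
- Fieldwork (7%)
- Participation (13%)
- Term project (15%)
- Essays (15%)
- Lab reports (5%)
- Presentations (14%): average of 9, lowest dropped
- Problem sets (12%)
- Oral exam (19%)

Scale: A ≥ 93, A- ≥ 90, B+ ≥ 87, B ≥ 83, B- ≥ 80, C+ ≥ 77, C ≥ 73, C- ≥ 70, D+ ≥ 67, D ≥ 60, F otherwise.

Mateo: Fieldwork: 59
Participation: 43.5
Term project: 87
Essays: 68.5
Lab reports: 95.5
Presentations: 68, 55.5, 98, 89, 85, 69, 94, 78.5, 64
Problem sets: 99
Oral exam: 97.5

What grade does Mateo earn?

C+

Presentations: drop 55.5 → average of remaining 8 = 645.5/8 = 80.6875
Weighted total:
  Fieldwork 59 × 0.07 = 4.13
  Participation 43.5 × 0.13 = 5.655
  Term project 87 × 0.15 = 13.05
  Essays 68.5 × 0.15 = 10.275
  Lab reports 95.5 × 0.05 = 4.775
  Presentations 80.6875 × 0.14 = 11.29625
  Problem sets 99 × 0.12 = 11.88
  Oral exam 97.5 × 0.19 = 18.525
Sum = 79.58625
79.58625 is ≥ 77 and < 80 → C+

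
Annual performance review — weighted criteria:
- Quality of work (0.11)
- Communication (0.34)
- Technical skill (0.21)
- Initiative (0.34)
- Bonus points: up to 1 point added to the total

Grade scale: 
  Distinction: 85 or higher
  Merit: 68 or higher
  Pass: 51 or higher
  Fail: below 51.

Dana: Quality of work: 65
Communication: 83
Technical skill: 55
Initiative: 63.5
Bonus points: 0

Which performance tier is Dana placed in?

Merit

Weighted total:
  Quality of work 65 × 0.11 = 7.15
  Communication 83 × 0.34 = 28.22
  Technical skill 55 × 0.21 = 11.55
  Initiative 63.5 × 0.34 = 21.59
Sum = 68.51
Bonus points: 68.51 + 0 = 68.51
68.51 is ≥ 68 and < 85 → Merit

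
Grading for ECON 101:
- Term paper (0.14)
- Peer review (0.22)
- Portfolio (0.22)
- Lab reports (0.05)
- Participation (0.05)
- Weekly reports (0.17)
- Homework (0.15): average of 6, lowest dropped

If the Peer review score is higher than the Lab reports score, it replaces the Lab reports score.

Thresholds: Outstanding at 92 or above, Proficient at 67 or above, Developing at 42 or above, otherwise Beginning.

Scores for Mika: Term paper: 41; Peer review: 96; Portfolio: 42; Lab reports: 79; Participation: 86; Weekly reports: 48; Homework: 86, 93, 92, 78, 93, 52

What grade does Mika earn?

Developing

Homework: drop 52 → average of remaining 5 = 442/5 = 88.4
Peer review (96) > Lab reports (79), so Lab reports counts as 96.
Weighted total:
  Term paper 41 × 0.14 = 5.74
  Peer review 96 × 0.22 = 21.12
  Portfolio 42 × 0.22 = 9.24
  Lab reports 96 × 0.05 = 4.8
  Participation 86 × 0.05 = 4.3
  Weekly reports 48 × 0.17 = 8.16
  Homework 88.4 × 0.15 = 13.26
Sum = 66.62
66.62 is ≥ 42 and < 67 → Developing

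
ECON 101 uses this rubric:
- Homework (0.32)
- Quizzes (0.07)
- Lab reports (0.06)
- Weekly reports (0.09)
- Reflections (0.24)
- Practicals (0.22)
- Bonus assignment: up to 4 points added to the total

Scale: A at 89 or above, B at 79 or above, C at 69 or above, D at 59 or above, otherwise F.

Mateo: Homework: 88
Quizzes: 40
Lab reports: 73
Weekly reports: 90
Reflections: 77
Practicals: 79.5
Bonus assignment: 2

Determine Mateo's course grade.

Weighted total:
  Homework 88 × 0.32 = 28.16
  Quizzes 40 × 0.07 = 2.8
  Lab reports 73 × 0.06 = 4.38
  Weekly reports 90 × 0.09 = 8.1
  Reflections 77 × 0.24 = 18.48
  Practicals 79.5 × 0.22 = 17.49
Sum = 79.41
Bonus assignment: 79.41 + 2 = 81.41
81.41 is ≥ 79 and < 89 → B

B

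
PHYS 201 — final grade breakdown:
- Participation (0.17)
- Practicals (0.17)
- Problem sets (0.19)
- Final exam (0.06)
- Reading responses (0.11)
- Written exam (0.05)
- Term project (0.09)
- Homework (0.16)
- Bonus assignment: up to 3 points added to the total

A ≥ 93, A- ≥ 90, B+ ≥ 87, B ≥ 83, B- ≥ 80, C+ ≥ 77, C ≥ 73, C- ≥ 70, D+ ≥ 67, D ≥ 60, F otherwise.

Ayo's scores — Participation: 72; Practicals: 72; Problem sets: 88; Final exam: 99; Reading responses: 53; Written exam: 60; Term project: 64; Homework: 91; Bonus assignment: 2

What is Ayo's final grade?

Weighted total:
  Participation 72 × 0.17 = 12.24
  Practicals 72 × 0.17 = 12.24
  Problem sets 88 × 0.19 = 16.72
  Final exam 99 × 0.06 = 5.94
  Reading responses 53 × 0.11 = 5.83
  Written exam 60 × 0.05 = 3
  Term project 64 × 0.09 = 5.76
  Homework 91 × 0.16 = 14.56
Sum = 76.29
Bonus assignment: 76.29 + 2 = 78.29
78.29 is ≥ 77 and < 80 → C+

C+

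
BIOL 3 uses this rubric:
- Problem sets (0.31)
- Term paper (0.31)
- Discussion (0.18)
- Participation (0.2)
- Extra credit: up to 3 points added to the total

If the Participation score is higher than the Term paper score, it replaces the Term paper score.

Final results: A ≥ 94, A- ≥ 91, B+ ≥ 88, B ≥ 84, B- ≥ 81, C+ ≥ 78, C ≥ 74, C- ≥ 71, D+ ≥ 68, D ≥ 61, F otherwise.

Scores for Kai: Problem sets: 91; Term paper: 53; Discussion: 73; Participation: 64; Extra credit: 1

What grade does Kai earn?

Participation (64) > Term paper (53), so Term paper counts as 64.
Weighted total:
  Problem sets 91 × 0.31 = 28.21
  Term paper 64 × 0.31 = 19.84
  Discussion 73 × 0.18 = 13.14
  Participation 64 × 0.2 = 12.8
Sum = 73.99
Extra credit: 73.99 + 1 = 74.99
74.99 is ≥ 74 and < 78 → C

C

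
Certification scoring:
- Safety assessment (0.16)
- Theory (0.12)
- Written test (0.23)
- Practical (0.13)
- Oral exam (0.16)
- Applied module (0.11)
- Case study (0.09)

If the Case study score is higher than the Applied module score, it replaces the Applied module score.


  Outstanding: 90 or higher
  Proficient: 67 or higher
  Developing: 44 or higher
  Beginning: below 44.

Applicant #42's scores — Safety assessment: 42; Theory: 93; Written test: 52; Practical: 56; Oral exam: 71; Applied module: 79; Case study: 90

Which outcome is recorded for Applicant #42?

Developing

Case study (90) > Applied module (79), so Applied module counts as 90.
Weighted total:
  Safety assessment 42 × 0.16 = 6.72
  Theory 93 × 0.12 = 11.16
  Written test 52 × 0.23 = 11.96
  Practical 56 × 0.13 = 7.28
  Oral exam 71 × 0.16 = 11.36
  Applied module 90 × 0.11 = 9.9
  Case study 90 × 0.09 = 8.1
Sum = 66.48
66.48 is ≥ 44 and < 67 → Developing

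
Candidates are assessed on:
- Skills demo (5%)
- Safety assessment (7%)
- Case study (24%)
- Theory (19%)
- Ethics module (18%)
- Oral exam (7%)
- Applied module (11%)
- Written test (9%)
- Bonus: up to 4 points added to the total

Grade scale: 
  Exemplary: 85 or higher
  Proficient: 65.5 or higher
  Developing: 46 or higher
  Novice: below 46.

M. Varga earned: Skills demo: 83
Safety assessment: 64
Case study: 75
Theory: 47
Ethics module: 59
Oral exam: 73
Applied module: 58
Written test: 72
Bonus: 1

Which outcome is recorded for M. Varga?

Weighted total:
  Skills demo 83 × 0.05 = 4.15
  Safety assessment 64 × 0.07 = 4.48
  Case study 75 × 0.24 = 18
  Theory 47 × 0.19 = 8.93
  Ethics module 59 × 0.18 = 10.62
  Oral exam 73 × 0.07 = 5.11
  Applied module 58 × 0.11 = 6.38
  Written test 72 × 0.09 = 6.48
Sum = 64.15
Bonus: 64.15 + 1 = 65.15
65.15 is ≥ 46 and < 65.5 → Developing

Developing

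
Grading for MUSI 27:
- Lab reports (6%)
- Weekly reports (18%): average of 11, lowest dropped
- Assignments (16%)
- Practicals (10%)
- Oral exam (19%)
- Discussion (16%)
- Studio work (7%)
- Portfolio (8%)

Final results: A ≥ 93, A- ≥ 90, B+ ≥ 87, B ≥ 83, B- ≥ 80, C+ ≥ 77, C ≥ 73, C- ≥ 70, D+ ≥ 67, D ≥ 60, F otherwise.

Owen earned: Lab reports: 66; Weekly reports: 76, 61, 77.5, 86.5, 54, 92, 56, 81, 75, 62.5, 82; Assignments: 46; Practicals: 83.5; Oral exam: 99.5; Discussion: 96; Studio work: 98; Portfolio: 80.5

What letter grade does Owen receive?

B-

Weekly reports: drop 54 → average of remaining 10 = 749.5/10 = 74.95
Weighted total:
  Lab reports 66 × 0.06 = 3.96
  Weekly reports 74.95 × 0.18 = 13.491
  Assignments 46 × 0.16 = 7.36
  Practicals 83.5 × 0.1 = 8.35
  Oral exam 99.5 × 0.19 = 18.905
  Discussion 96 × 0.16 = 15.36
  Studio work 98 × 0.07 = 6.86
  Portfolio 80.5 × 0.08 = 6.44
Sum = 80.726
80.726 is ≥ 80 and < 83 → B-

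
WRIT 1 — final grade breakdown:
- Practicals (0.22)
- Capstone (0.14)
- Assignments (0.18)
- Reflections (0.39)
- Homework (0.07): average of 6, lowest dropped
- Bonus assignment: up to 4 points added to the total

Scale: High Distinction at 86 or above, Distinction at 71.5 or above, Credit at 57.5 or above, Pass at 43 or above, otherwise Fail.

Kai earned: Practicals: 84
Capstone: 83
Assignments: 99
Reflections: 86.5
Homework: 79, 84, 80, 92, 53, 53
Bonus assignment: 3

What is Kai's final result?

Homework: drop 53 → average of remaining 5 = 388/5 = 77.6
Weighted total:
  Practicals 84 × 0.22 = 18.48
  Capstone 83 × 0.14 = 11.62
  Assignments 99 × 0.18 = 17.82
  Reflections 86.5 × 0.39 = 33.735
  Homework 77.6 × 0.07 = 5.432
Sum = 87.087
Bonus assignment: 87.087 + 3 = 90.087
90.087 ≥ 86 → High Distinction

High Distinction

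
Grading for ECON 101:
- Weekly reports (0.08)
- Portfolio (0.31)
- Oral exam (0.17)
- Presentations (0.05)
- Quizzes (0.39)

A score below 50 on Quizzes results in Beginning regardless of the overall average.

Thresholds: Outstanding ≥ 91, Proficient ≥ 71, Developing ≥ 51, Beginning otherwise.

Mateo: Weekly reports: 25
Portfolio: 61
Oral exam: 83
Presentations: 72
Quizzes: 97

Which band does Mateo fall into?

Quizzes score 97 ≥ 50: minimum met.
Weighted total:
  Weekly reports 25 × 0.08 = 2
  Portfolio 61 × 0.31 = 18.91
  Oral exam 83 × 0.17 = 14.11
  Presentations 72 × 0.05 = 3.6
  Quizzes 97 × 0.39 = 37.83
Sum = 76.45
76.45 is ≥ 71 and < 91 → Proficient

Proficient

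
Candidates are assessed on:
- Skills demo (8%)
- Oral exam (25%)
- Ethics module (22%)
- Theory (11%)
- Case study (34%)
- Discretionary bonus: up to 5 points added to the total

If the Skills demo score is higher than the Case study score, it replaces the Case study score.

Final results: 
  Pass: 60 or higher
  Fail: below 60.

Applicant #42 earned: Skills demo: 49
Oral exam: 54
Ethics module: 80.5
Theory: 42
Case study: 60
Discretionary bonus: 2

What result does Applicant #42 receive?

Skills demo (49) ≤ Case study (60), so Case study stays at 60.
Weighted total:
  Skills demo 49 × 0.08 = 3.92
  Oral exam 54 × 0.25 = 13.5
  Ethics module 80.5 × 0.22 = 17.71
  Theory 42 × 0.11 = 4.62
  Case study 60 × 0.34 = 20.4
Sum = 60.15
Discretionary bonus: 60.15 + 2 = 62.15
62.15 ≥ 60 → Pass

Pass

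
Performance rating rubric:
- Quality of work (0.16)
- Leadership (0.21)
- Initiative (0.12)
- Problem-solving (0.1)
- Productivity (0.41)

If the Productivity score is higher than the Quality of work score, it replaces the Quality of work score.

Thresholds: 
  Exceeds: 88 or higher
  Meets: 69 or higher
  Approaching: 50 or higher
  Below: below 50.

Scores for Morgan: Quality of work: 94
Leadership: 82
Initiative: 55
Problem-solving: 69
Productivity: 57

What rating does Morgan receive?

Meets

Productivity (57) ≤ Quality of work (94), so Quality of work stays at 94.
Weighted total:
  Quality of work 94 × 0.16 = 15.04
  Leadership 82 × 0.21 = 17.22
  Initiative 55 × 0.12 = 6.6
  Problem-solving 69 × 0.1 = 6.9
  Productivity 57 × 0.41 = 23.37
Sum = 69.13
69.13 is ≥ 69 and < 88 → Meets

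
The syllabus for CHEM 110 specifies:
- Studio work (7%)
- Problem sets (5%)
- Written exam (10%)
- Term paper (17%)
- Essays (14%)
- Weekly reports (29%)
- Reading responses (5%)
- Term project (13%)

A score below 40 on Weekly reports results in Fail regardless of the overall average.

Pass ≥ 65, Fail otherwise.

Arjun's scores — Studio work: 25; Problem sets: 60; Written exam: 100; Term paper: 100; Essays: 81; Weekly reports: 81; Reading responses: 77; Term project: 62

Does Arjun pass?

Weekly reports score 81 ≥ 40: minimum met.
Weighted total:
  Studio work 25 × 0.07 = 1.75
  Problem sets 60 × 0.05 = 3
  Written exam 100 × 0.1 = 10
  Term paper 100 × 0.17 = 17
  Essays 81 × 0.14 = 11.34
  Weekly reports 81 × 0.29 = 23.49
  Reading responses 77 × 0.05 = 3.85
  Term project 62 × 0.13 = 8.06
Sum = 78.49
78.49 ≥ 65 → Pass

Pass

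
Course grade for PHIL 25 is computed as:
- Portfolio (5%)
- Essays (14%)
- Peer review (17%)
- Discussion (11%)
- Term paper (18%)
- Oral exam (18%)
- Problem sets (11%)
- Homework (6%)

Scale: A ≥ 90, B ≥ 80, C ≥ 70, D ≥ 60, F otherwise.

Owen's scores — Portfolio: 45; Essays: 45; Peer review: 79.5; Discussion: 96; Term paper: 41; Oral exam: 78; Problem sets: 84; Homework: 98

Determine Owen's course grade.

D

Weighted total:
  Portfolio 45 × 0.05 = 2.25
  Essays 45 × 0.14 = 6.3
  Peer review 79.5 × 0.17 = 13.515
  Discussion 96 × 0.11 = 10.56
  Term paper 41 × 0.18 = 7.38
  Oral exam 78 × 0.18 = 14.04
  Problem sets 84 × 0.11 = 9.24
  Homework 98 × 0.06 = 5.88
Sum = 69.165
69.165 is ≥ 60 and < 70 → D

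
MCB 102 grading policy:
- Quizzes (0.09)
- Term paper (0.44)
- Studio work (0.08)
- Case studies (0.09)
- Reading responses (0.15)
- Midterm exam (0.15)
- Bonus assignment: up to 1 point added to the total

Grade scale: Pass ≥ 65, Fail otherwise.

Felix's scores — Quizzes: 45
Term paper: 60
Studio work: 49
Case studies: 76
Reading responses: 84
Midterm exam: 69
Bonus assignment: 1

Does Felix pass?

Weighted total:
  Quizzes 45 × 0.09 = 4.05
  Term paper 60 × 0.44 = 26.4
  Studio work 49 × 0.08 = 3.92
  Case studies 76 × 0.09 = 6.84
  Reading responses 84 × 0.15 = 12.6
  Midterm exam 69 × 0.15 = 10.35
Sum = 64.16
Bonus assignment: 64.16 + 1 = 65.16
65.16 ≥ 65 → Pass

Pass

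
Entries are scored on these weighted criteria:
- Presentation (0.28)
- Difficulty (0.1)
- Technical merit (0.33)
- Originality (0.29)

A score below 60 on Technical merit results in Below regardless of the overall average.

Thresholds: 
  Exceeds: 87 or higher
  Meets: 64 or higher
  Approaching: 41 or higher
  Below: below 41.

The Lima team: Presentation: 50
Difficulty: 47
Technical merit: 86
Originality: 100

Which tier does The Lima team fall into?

Meets

Technical merit score 86 ≥ 60: minimum met.
Weighted total:
  Presentation 50 × 0.28 = 14
  Difficulty 47 × 0.1 = 4.7
  Technical merit 86 × 0.33 = 28.38
  Originality 100 × 0.29 = 29
Sum = 76.08
76.08 is ≥ 64 and < 87 → Meets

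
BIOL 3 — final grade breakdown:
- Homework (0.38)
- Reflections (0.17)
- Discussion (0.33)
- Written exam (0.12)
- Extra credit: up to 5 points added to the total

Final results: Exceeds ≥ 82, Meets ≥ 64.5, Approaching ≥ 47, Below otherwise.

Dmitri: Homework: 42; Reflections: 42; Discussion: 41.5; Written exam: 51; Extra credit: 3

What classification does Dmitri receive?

Weighted total:
  Homework 42 × 0.38 = 15.96
  Reflections 42 × 0.17 = 7.14
  Discussion 41.5 × 0.33 = 13.695
  Written exam 51 × 0.12 = 6.12
Sum = 42.915
Extra credit: 42.915 + 3 = 45.915
45.915 < 47 → Below

Below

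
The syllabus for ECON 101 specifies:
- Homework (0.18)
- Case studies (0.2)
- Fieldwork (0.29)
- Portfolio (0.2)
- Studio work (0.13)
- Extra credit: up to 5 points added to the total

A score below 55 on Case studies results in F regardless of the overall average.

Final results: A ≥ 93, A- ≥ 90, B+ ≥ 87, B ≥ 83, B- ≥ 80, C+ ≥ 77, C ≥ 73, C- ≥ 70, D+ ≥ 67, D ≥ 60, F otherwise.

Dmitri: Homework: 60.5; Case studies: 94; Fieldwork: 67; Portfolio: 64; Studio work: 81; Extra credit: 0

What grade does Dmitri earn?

C-

Case studies score 94 ≥ 55: minimum met.
Weighted total:
  Homework 60.5 × 0.18 = 10.89
  Case studies 94 × 0.2 = 18.8
  Fieldwork 67 × 0.29 = 19.43
  Portfolio 64 × 0.2 = 12.8
  Studio work 81 × 0.13 = 10.53
Sum = 72.45
Extra credit: 72.45 + 0 = 72.45
72.45 is ≥ 70 and < 73 → C-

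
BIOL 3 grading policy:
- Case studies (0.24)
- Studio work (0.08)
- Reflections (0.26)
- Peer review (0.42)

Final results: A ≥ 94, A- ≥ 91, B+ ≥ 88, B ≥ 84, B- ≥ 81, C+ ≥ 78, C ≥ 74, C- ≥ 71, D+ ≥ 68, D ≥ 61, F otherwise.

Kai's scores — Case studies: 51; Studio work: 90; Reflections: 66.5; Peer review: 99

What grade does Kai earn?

C+

Weighted total:
  Case studies 51 × 0.24 = 12.24
  Studio work 90 × 0.08 = 7.2
  Reflections 66.5 × 0.26 = 17.29
  Peer review 99 × 0.42 = 41.58
Sum = 78.31
78.31 is ≥ 78 and < 81 → C+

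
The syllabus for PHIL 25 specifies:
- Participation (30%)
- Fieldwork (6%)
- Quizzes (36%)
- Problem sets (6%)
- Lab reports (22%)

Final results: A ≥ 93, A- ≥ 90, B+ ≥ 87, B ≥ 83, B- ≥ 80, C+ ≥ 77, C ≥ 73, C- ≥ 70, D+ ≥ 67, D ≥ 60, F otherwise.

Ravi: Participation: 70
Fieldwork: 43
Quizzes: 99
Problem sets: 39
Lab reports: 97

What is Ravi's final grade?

Weighted total:
  Participation 70 × 0.3 = 21
  Fieldwork 43 × 0.06 = 2.58
  Quizzes 99 × 0.36 = 35.64
  Problem sets 39 × 0.06 = 2.34
  Lab reports 97 × 0.22 = 21.34
Sum = 82.9
82.9 is ≥ 80 and < 83 → B-

B-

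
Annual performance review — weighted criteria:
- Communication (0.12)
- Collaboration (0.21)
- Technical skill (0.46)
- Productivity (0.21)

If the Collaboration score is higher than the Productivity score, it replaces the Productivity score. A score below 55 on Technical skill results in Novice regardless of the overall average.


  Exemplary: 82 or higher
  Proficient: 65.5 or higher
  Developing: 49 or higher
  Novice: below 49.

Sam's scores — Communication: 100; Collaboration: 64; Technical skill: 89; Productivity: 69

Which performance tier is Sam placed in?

Proficient

Collaboration (64) ≤ Productivity (69), so Productivity stays at 69.
Technical skill score 89 ≥ 55: minimum met.
Weighted total:
  Communication 100 × 0.12 = 12
  Collaboration 64 × 0.21 = 13.44
  Technical skill 89 × 0.46 = 40.94
  Productivity 69 × 0.21 = 14.49
Sum = 80.87
80.87 is ≥ 65.5 and < 82 → Proficient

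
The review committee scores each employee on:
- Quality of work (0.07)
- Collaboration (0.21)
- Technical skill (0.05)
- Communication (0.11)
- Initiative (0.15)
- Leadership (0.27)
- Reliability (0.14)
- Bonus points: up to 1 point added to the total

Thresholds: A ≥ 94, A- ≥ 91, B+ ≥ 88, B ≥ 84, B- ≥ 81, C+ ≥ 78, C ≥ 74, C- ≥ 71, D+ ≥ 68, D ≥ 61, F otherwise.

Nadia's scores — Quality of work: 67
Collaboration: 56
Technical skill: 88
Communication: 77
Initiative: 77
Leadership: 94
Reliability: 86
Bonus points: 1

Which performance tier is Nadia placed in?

Weighted total:
  Quality of work 67 × 0.07 = 4.69
  Collaboration 56 × 0.21 = 11.76
  Technical skill 88 × 0.05 = 4.4
  Communication 77 × 0.11 = 8.47
  Initiative 77 × 0.15 = 11.55
  Leadership 94 × 0.27 = 25.38
  Reliability 86 × 0.14 = 12.04
Sum = 78.29
Bonus points: 78.29 + 1 = 79.29
79.29 is ≥ 78 and < 81 → C+

C+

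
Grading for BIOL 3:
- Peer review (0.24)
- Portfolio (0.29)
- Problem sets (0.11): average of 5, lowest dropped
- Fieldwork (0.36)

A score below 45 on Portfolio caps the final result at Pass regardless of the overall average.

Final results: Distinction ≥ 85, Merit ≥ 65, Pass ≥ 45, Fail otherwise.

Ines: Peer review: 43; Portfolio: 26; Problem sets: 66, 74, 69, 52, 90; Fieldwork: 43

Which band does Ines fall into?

Problem sets: drop 52 → average of remaining 4 = 299/4 = 74.75
Portfolio score 26 < 45: minimum not met.
Weighted total:
  Peer review 43 × 0.24 = 10.32
  Portfolio 26 × 0.29 = 7.54
  Problem sets 74.75 × 0.11 = 8.2225
  Fieldwork 43 × 0.36 = 15.48
Sum = 41.5625
41.5625 would be Fail; cap at Pass applies → Fail.

Fail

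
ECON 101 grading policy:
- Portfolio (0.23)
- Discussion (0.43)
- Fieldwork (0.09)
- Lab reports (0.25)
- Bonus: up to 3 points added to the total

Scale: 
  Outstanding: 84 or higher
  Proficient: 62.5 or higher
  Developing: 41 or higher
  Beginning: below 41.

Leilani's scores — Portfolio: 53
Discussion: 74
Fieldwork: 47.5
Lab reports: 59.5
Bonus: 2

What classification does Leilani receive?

Weighted total:
  Portfolio 53 × 0.23 = 12.19
  Discussion 74 × 0.43 = 31.82
  Fieldwork 47.5 × 0.09 = 4.275
  Lab reports 59.5 × 0.25 = 14.875
Sum = 63.16
Bonus: 63.16 + 2 = 65.16
65.16 is ≥ 62.5 and < 84 → Proficient

Proficient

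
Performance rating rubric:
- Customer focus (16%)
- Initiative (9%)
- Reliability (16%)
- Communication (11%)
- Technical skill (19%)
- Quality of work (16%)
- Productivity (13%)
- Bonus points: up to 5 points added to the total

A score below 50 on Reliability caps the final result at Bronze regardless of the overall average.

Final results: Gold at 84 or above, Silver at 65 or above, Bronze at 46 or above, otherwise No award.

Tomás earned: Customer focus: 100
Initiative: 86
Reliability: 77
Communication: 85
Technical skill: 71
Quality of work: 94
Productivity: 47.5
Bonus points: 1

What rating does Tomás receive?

Silver

Reliability score 77 ≥ 50: minimum met.
Weighted total:
  Customer focus 100 × 0.16 = 16
  Initiative 86 × 0.09 = 7.74
  Reliability 77 × 0.16 = 12.32
  Communication 85 × 0.11 = 9.35
  Technical skill 71 × 0.19 = 13.49
  Quality of work 94 × 0.16 = 15.04
  Productivity 47.5 × 0.13 = 6.175
Sum = 80.115
Bonus points: 80.115 + 1 = 81.115
81.115 is ≥ 65 and < 84 → Silver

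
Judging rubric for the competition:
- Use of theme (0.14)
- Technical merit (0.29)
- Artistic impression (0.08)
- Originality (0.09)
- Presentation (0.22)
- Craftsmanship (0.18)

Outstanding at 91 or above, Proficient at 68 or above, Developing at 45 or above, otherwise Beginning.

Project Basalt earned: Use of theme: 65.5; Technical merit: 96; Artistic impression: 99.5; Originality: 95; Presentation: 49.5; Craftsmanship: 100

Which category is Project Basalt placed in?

Weighted total:
  Use of theme 65.5 × 0.14 = 9.17
  Technical merit 96 × 0.29 = 27.84
  Artistic impression 99.5 × 0.08 = 7.96
  Originality 95 × 0.09 = 8.55
  Presentation 49.5 × 0.22 = 10.89
  Craftsmanship 100 × 0.18 = 18
Sum = 82.41
82.41 is ≥ 68 and < 91 → Proficient

Proficient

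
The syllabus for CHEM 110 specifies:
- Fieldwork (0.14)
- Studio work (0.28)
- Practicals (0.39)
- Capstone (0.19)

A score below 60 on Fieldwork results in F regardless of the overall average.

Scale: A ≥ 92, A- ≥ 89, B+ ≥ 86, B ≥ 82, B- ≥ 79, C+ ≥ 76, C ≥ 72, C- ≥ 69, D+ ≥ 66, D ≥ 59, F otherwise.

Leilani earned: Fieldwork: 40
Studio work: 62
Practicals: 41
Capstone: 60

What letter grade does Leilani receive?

Fieldwork score 40 < 60: minimum not met.
Weighted total:
  Fieldwork 40 × 0.14 = 5.6
  Studio work 62 × 0.28 = 17.36
  Practicals 41 × 0.39 = 15.99
  Capstone 60 × 0.19 = 11.4
Sum = 50.35
Because the Fieldwork minimum was not met, the result is F.

F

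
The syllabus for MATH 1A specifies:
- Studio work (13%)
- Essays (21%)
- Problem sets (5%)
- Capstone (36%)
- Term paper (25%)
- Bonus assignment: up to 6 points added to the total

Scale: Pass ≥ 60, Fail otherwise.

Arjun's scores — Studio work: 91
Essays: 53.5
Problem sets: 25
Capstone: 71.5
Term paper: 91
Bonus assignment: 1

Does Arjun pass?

Weighted total:
  Studio work 91 × 0.13 = 11.83
  Essays 53.5 × 0.21 = 11.235
  Problem sets 25 × 0.05 = 1.25
  Capstone 71.5 × 0.36 = 25.74
  Term paper 91 × 0.25 = 22.75
Sum = 72.805
Bonus assignment: 72.805 + 1 = 73.805
73.805 ≥ 60 → Pass

Pass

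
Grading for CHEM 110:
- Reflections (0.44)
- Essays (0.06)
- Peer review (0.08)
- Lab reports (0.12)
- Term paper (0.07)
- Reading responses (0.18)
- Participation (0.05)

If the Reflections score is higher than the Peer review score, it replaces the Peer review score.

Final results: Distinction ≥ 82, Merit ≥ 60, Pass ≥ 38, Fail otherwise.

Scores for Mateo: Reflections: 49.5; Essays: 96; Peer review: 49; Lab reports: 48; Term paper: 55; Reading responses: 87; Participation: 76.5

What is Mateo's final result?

Reflections (49.5) > Peer review (49), so Peer review counts as 49.5.
Weighted total:
  Reflections 49.5 × 0.44 = 21.78
  Essays 96 × 0.06 = 5.76
  Peer review 49.5 × 0.08 = 3.96
  Lab reports 48 × 0.12 = 5.76
  Term paper 55 × 0.07 = 3.85
  Reading responses 87 × 0.18 = 15.66
  Participation 76.5 × 0.05 = 3.825
Sum = 60.595
60.595 is ≥ 60 and < 82 → Merit

Merit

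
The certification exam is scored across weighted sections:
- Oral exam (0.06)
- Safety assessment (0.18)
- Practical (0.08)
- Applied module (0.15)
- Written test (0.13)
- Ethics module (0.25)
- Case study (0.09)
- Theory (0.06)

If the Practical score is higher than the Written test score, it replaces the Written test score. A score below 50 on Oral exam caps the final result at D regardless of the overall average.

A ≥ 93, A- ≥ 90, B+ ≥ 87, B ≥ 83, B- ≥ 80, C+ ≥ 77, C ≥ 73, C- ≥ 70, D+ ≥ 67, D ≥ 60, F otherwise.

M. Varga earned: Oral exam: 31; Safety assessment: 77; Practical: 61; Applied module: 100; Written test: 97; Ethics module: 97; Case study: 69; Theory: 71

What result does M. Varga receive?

Practical (61) ≤ Written test (97), so Written test stays at 97.
Oral exam score 31 < 50: minimum not met.
Weighted total:
  Oral exam 31 × 0.06 = 1.86
  Safety assessment 77 × 0.18 = 13.86
  Practical 61 × 0.08 = 4.88
  Applied module 100 × 0.15 = 15
  Written test 97 × 0.13 = 12.61
  Ethics module 97 × 0.25 = 24.25
  Case study 69 × 0.09 = 6.21
  Theory 71 × 0.06 = 4.26
Sum = 82.93
82.93 would be B-; cap at D applies → D.

D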